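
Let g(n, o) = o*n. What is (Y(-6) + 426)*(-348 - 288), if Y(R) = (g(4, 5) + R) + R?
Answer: -276024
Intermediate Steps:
g(n, o) = n*o
Y(R) = 20 + 2*R (Y(R) = (4*5 + R) + R = (20 + R) + R = 20 + 2*R)
(Y(-6) + 426)*(-348 - 288) = ((20 + 2*(-6)) + 426)*(-348 - 288) = ((20 - 12) + 426)*(-636) = (8 + 426)*(-636) = 434*(-636) = -276024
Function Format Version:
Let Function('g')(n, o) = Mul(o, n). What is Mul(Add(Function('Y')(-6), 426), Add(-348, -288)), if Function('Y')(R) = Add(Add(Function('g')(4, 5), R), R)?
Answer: -276024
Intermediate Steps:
Function('g')(n, o) = Mul(n, o)
Function('Y')(R) = Add(20, Mul(2, R)) (Function('Y')(R) = Add(Add(Mul(4, 5), R), R) = Add(Add(20, R), R) = Add(20, Mul(2, R)))
Mul(Add(Function('Y')(-6), 426), Add(-348, -288)) = Mul(Add(Add(20, Mul(2, -6)), 426), Add(-348, -288)) = Mul(Add(Add(20, -12), 426), -636) = Mul(Add(8, 426), -636) = Mul(434, -636) = -276024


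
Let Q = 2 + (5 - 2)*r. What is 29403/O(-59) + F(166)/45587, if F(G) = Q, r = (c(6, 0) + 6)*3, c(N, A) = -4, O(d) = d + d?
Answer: -1340392201/5379266 ≈ -249.18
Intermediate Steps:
O(d) = 2*d
r = 6 (r = (-4 + 6)*3 = 2*3 = 6)
Q = 20 (Q = 2 + (5 - 2)*6 = 2 + 3*6 = 2 + 18 = 20)
F(G) = 20
29403/O(-59) + F(166)/45587 = 29403/((2*(-59))) + 20/45587 = 29403/(-118) + 20*(1/45587) = 29403*(-1/118) + 20/45587 = -29403/118 + 20/45587 = -1340392201/5379266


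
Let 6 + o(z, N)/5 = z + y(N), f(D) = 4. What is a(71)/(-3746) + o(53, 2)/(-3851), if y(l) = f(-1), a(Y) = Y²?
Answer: -20368121/14425846 ≈ -1.4119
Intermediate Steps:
y(l) = 4
o(z, N) = -10 + 5*z (o(z, N) = -30 + 5*(z + 4) = -30 + 5*(4 + z) = -30 + (20 + 5*z) = -10 + 5*z)
a(71)/(-3746) + o(53, 2)/(-3851) = 71²/(-3746) + (-10 + 5*53)/(-3851) = 5041*(-1/3746) + (-10 + 265)*(-1/3851) = -5041/3746 + 255*(-1/3851) = -5041/3746 - 255/3851 = -20368121/14425846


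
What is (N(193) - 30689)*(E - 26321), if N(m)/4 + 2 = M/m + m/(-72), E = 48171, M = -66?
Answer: -1165515915575/1737 ≈ -6.7099e+8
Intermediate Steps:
N(m) = -8 - 264/m - m/18 (N(m) = -8 + 4*(-66/m + m/(-72)) = -8 + 4*(-66/m + m*(-1/72)) = -8 + 4*(-66/m - m/72) = -8 + (-264/m - m/18) = -8 - 264/m - m/18)
(N(193) - 30689)*(E - 26321) = ((-8 - 264/193 - 1/18*193) - 30689)*(48171 - 26321) = ((-8 - 264*1/193 - 193/18) - 30689)*21850 = ((-8 - 264/193 - 193/18) - 30689)*21850 = (-69793/3474 - 30689)*21850 = -106683379/3474*21850 = -1165515915575/1737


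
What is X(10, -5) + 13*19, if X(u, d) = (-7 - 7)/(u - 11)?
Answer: 261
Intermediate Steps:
X(u, d) = -14/(-11 + u)
X(10, -5) + 13*19 = -14/(-11 + 10) + 13*19 = -14/(-1) + 247 = -14*(-1) + 247 = 14 + 247 = 261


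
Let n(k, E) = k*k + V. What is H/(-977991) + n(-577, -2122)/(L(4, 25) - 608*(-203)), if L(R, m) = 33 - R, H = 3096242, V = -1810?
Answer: -6489884633/13415102547 ≈ -0.48377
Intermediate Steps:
n(k, E) = -1810 + k² (n(k, E) = k*k - 1810 = k² - 1810 = -1810 + k²)
H/(-977991) + n(-577, -2122)/(L(4, 25) - 608*(-203)) = 3096242/(-977991) + (-1810 + (-577)²)/((33 - 1*4) - 608*(-203)) = 3096242*(-1/977991) + (-1810 + 332929)/((33 - 4) + 123424) = -3096242/977991 + 331119/(29 + 123424) = -3096242/977991 + 331119/123453 = -3096242/977991 + 331119*(1/123453) = -3096242/977991 + 36791/13717 = -6489884633/13415102547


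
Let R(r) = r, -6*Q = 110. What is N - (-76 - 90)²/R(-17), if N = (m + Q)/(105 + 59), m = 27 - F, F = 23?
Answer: 13556821/8364 ≈ 1620.9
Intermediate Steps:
Q = -55/3 (Q = -⅙*110 = -55/3 ≈ -18.333)
m = 4 (m = 27 - 1*23 = 27 - 23 = 4)
N = -43/492 (N = (4 - 55/3)/(105 + 59) = -43/3/164 = -43/3*1/164 = -43/492 ≈ -0.087398)
N - (-76 - 90)²/R(-17) = -43/492 - (-76 - 90)²/(-17) = -43/492 - (-166)²*(-1)/17 = -43/492 - 27556*(-1)/17 = -43/492 - 1*(-27556/17) = -43/492 + 27556/17 = 13556821/8364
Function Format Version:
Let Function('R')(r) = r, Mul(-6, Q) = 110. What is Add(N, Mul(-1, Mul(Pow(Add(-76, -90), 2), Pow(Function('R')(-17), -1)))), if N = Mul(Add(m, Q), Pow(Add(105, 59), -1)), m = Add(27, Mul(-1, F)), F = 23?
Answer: Rational(13556821, 8364) ≈ 1620.9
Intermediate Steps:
Q = Rational(-55, 3) (Q = Mul(Rational(-1, 6), 110) = Rational(-55, 3) ≈ -18.333)
m = 4 (m = Add(27, Mul(-1, 23)) = Add(27, -23) = 4)
N = Rational(-43, 492) (N = Mul(Add(4, Rational(-55, 3)), Pow(Add(105, 59), -1)) = Mul(Rational(-43, 3), Pow(164, -1)) = Mul(Rational(-43, 3), Rational(1, 164)) = Rational(-43, 492) ≈ -0.087398)
Add(N, Mul(-1, Mul(Pow(Add(-76, -90), 2), Pow(Function('R')(-17), -1)))) = Add(Rational(-43, 492), Mul(-1, Mul(Pow(Add(-76, -90), 2), Pow(-17, -1)))) = Add(Rational(-43, 492), Mul(-1, Mul(Pow(-166, 2), Rational(-1, 17)))) = Add(Rational(-43, 492), Mul(-1, Mul(27556, Rational(-1, 17)))) = Add(Rational(-43, 492), Mul(-1, Rational(-27556, 17))) = Add(Rational(-43, 492), Rational(27556, 17)) = Rational(13556821, 8364)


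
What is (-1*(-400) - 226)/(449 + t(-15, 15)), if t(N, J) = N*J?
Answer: 87/112 ≈ 0.77679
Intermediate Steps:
t(N, J) = J*N
(-1*(-400) - 226)/(449 + t(-15, 15)) = (-1*(-400) - 226)/(449 + 15*(-15)) = (400 - 226)/(449 - 225) = 174/224 = 174*(1/224) = 87/112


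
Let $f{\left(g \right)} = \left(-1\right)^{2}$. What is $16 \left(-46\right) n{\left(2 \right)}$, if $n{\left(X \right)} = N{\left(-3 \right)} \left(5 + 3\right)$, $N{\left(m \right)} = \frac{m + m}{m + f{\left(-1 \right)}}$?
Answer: $-17664$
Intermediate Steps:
$f{\left(g \right)} = 1$
$N{\left(m \right)} = \frac{2 m}{1 + m}$ ($N{\left(m \right)} = \frac{m + m}{m + 1} = \frac{2 m}{1 + m}$)
$n{\left(X \right)} = 24$ ($n{\left(X \right)} = 2 \left(-3\right) \frac{1}{1 - 3} \left(5 + 3\right) = 2 \left(-3\right) \frac{1}{-2} \cdot 8 = 2 \left(-3\right) \left(- \frac{1}{2}\right) 8 = 3 \cdot 8 = 24$)
$16 \left(-46\right) n{\left(2 \right)} = 16 \left(-46\right) 24 = \left(-736\right) 24 = -17664$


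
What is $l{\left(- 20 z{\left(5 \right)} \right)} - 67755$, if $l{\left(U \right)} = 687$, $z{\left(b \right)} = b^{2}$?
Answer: $-67068$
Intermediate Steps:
$l{\left(- 20 z{\left(5 \right)} \right)} - 67755 = 687 - 67755 = -67068$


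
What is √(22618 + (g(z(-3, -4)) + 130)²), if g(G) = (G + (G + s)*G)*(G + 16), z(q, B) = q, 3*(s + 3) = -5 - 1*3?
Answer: √206659 ≈ 454.60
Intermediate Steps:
s = -17/3 (s = -3 + (-5 - 1*3)/3 = -3 + (-5 - 3)/3 = -3 + (⅓)*(-8) = -3 - 8/3 = -17/3 ≈ -5.6667)
g(G) = (16 + G)*(G + G*(-17/3 + G)) (g(G) = (G + (G - 17/3)*G)*(G + 16) = (G + (-17/3 + G)*G)*(16 + G) = (G + G*(-17/3 + G))*(16 + G) = (16 + G)*(G + G*(-17/3 + G)))
√(22618 + (g(z(-3, -4)) + 130)²) = √(22618 + ((⅓)*(-3)*(-224 + 3*(-3)² + 34*(-3)) + 130)²) = √(22618 + ((⅓)*(-3)*(-224 + 3*9 - 102) + 130)²) = √(22618 + ((⅓)*(-3)*(-224 + 27 - 102) + 130)²) = √(22618 + ((⅓)*(-3)*(-299) + 130)²) = √(22618 + (299 + 130)²) = √(22618 + 429²) = √(22618 + 184041) = √206659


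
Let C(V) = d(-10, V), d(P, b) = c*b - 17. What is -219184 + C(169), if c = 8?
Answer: -217849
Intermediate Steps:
d(P, b) = -17 + 8*b (d(P, b) = 8*b - 17 = -17 + 8*b)
C(V) = -17 + 8*V
-219184 + C(169) = -219184 + (-17 + 8*169) = -219184 + (-17 + 1352) = -219184 + 1335 = -217849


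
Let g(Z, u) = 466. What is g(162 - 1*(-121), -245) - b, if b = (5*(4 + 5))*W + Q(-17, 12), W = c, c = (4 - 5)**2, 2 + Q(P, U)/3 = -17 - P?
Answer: 427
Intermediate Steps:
Q(P, U) = -57 - 3*P (Q(P, U) = -6 + 3*(-17 - P) = -6 + (-51 - 3*P) = -57 - 3*P)
c = 1 (c = (-1)**2 = 1)
W = 1
b = 39 (b = (5*(4 + 5))*1 + (-57 - 3*(-17)) = (5*9)*1 + (-57 + 51) = 45*1 - 6 = 45 - 6 = 39)
g(162 - 1*(-121), -245) - b = 466 - 1*39 = 466 - 39 = 427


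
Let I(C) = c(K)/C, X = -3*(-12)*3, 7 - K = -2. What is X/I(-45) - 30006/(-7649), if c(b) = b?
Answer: -4100454/7649 ≈ -536.08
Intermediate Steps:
K = 9 (K = 7 - 1*(-2) = 7 + 2 = 9)
X = 108 (X = 36*3 = 108)
I(C) = 9/C
X/I(-45) - 30006/(-7649) = 108/((9/(-45))) - 30006/(-7649) = 108/((9*(-1/45))) - 30006*(-1/7649) = 108/(-⅕) + 30006/7649 = 108*(-5) + 30006/7649 = -540 + 30006/7649 = -4100454/7649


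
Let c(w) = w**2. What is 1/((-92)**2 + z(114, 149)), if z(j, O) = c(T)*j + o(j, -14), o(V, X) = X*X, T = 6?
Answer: 1/12764 ≈ 7.8345e-5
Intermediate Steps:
o(V, X) = X**2
z(j, O) = 196 + 36*j (z(j, O) = 6**2*j + (-14)**2 = 36*j + 196 = 196 + 36*j)
1/((-92)**2 + z(114, 149)) = 1/((-92)**2 + (196 + 36*114)) = 1/(8464 + (196 + 4104)) = 1/(8464 + 4300) = 1/12764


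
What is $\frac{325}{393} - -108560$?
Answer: $\frac{42664405}{393} \approx 1.0856 \cdot 10^{5}$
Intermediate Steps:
$\frac{325}{393} - -108560 = 325 \cdot \frac{1}{393} + 108560 = \frac{325}{393} + 108560 = \frac{42664405}{393}$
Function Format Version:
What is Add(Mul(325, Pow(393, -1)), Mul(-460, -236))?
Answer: Rational(42664405, 393) ≈ 1.0856e+5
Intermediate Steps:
Add(Mul(325, Pow(393, -1)), Mul(-460, -236)) = Add(Mul(325, Rational(1, 393)), 108560) = Add(Rational(325, 393), 108560) = Rational(42664405, 393)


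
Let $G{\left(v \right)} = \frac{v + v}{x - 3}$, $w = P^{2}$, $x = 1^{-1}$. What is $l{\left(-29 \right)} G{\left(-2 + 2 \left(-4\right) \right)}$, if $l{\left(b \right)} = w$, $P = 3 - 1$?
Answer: $40$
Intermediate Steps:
$x = 1$
$P = 2$
$w = 4$ ($w = 2^{2} = 4$)
$G{\left(v \right)} = - v$ ($G{\left(v \right)} = \frac{v + v}{1 - 3} = \frac{2 v}{-2} = 2 v \left(- \frac{1}{2}\right) = - v$)
$l{\left(b \right)} = 4$
$l{\left(-29 \right)} G{\left(-2 + 2 \left(-4\right) \right)} = 4 \left(- (-2 + 2 \left(-4\right))\right) = 4 \left(- (-2 - 8)\right) = 4 \left(\left(-1\right) \left(-10\right)\right) = 4 \cdot 10 = 40$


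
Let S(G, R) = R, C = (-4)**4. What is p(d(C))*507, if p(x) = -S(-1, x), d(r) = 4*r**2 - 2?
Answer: -132905994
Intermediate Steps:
C = 256
d(r) = -2 + 4*r**2
p(x) = -x
p(d(C))*507 = -(-2 + 4*256**2)*507 = -(-2 + 4*65536)*507 = -(-2 + 262144)*507 = -1*262142*507 = -262142*507 = -132905994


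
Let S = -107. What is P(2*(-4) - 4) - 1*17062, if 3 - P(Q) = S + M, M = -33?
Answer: -16919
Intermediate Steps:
P(Q) = 143 (P(Q) = 3 - (-107 - 33) = 3 - 1*(-140) = 3 + 140 = 143)
P(2*(-4) - 4) - 1*17062 = 143 - 1*17062 = 143 - 17062 = -16919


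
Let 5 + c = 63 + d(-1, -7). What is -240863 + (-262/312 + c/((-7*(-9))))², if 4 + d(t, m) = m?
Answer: -2584984013639/10732176 ≈ -2.4086e+5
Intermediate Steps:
d(t, m) = -4 + m
c = 47 (c = -5 + (63 + (-4 - 7)) = -5 + (63 - 11) = -5 + 52 = 47)
-240863 + (-262/312 + c/((-7*(-9))))² = -240863 + (-262/312 + 47/((-7*(-9))))² = -240863 + (-262*1/312 + 47/63)² = -240863 + (-131/156 + 47*(1/63))² = -240863 + (-131/156 + 47/63)² = -240863 + (-307/3276)² = -240863 + 94249/10732176 = -2584984013639/10732176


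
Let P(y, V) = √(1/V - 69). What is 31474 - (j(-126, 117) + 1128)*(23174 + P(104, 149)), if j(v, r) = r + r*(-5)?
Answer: -15263366 - 1320*I*√382930/149 ≈ -1.5263e+7 - 5482.1*I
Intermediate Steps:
j(v, r) = -4*r (j(v, r) = r - 5*r = -4*r)
P(y, V) = √(-69 + 1/V)
31474 - (j(-126, 117) + 1128)*(23174 + P(104, 149)) = 31474 - (-4*117 + 1128)*(23174 + √(-69 + 1/149)) = 31474 - (-468 + 1128)*(23174 + √(-69 + 1/149)) = 31474 - 660*(23174 + √(-10280/149)) = 31474 - 660*(23174 + 2*I*√382930/149) = 31474 - (15294840 + 1320*I*√382930/149) = 31474 + (-15294840 - 1320*I*√382930/149) = -15263366 - 1320*I*√382930/149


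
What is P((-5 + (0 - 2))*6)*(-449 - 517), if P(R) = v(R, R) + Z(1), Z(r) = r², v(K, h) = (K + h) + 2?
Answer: 78246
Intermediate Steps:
v(K, h) = 2 + K + h
P(R) = 3 + 2*R (P(R) = (2 + R + R) + 1² = (2 + 2*R) + 1 = 3 + 2*R)
P((-5 + (0 - 2))*6)*(-449 - 517) = (3 + 2*((-5 + (0 - 2))*6))*(-449 - 517) = (3 + 2*((-5 - 2)*6))*(-966) = (3 + 2*(-7*6))*(-966) = (3 + 2*(-42))*(-966) = (3 - 84)*(-966) = -81*(-966) = 78246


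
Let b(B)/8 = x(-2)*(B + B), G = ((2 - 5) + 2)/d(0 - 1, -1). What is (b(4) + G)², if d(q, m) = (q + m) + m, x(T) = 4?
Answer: 591361/9 ≈ 65707.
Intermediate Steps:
d(q, m) = q + 2*m (d(q, m) = (m + q) + m = q + 2*m)
G = ⅓ (G = ((2 - 5) + 2)/((0 - 1) + 2*(-1)) = (-3 + 2)/(-1 - 2) = -1/(-3) = -1*(-⅓) = ⅓ ≈ 0.33333)
b(B) = 64*B (b(B) = 8*(4*(B + B)) = 8*(4*(2*B)) = 8*(8*B) = 64*B)
(b(4) + G)² = (64*4 + ⅓)² = (256 + ⅓)² = (769/3)² = 591361/9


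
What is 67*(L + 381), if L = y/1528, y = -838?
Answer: 19474555/764 ≈ 25490.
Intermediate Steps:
L = -419/764 (L = -838/1528 = -838*1/1528 = -419/764 ≈ -0.54843)
67*(L + 381) = 67*(-419/764 + 381) = 67*(290665/764) = 19474555/764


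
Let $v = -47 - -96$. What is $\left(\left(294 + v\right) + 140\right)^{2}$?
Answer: $233289$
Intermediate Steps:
$v = 49$ ($v = -47 + 96 = 49$)
$\left(\left(294 + v\right) + 140\right)^{2} = \left(\left(294 + 49\right) + 140\right)^{2} = \left(343 + 140\right)^{2} = 483^{2} = 233289$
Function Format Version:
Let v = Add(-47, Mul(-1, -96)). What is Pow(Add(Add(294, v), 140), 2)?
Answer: 233289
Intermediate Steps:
v = 49 (v = Add(-47, 96) = 49)
Pow(Add(Add(294, v), 140), 2) = Pow(Add(Add(294, 49), 140), 2) = Pow(Add(343, 140), 2) = Pow(483, 2) = 233289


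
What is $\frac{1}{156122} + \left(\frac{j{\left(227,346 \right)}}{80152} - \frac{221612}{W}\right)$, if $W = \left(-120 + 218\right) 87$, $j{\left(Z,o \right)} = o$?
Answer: $- \frac{346584802973183}{13336252547268} \approx -25.988$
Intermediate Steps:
$W = 8526$ ($W = 98 \cdot 87 = 8526$)
$\frac{1}{156122} + \left(\frac{j{\left(227,346 \right)}}{80152} - \frac{221612}{W}\right) = \frac{1}{156122} + \left(\frac{346}{80152} - \frac{221612}{8526}\right) = \frac{1}{156122} + \left(346 \cdot \frac{1}{80152} - \frac{110806}{4263}\right) = \frac{1}{156122} + \left(\frac{173}{40076} - \frac{110806}{4263}\right) = \frac{1}{156122} - \frac{4439923757}{170843988} = - \frac{346584802973183}{13336252547268}$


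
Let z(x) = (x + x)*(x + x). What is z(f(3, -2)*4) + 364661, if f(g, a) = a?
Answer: 364917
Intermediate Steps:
z(x) = 4*x² (z(x) = (2*x)*(2*x) = 4*x²)
z(f(3, -2)*4) + 364661 = 4*(-2*4)² + 364661 = 4*(-8)² + 364661 = 4*64 + 364661 = 256 + 364661 = 364917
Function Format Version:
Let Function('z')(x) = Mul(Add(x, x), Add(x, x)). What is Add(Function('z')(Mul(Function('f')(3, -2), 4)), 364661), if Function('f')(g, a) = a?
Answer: 364917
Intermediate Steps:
Function('z')(x) = Mul(4, Pow(x, 2)) (Function('z')(x) = Mul(Mul(2, x), Mul(2, x)) = Mul(4, Pow(x, 2)))
Add(Function('z')(Mul(Function('f')(3, -2), 4)), 364661) = Add(Mul(4, Pow(Mul(-2, 4), 2)), 364661) = Add(Mul(4, Pow(-8, 2)), 364661) = Add(Mul(4, 64), 364661) = Add(256, 364661) = 364917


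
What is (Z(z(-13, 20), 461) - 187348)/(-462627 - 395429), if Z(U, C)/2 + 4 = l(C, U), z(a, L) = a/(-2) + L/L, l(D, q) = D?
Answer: 93217/429028 ≈ 0.21727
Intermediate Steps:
z(a, L) = 1 - a/2 (z(a, L) = a*(-½) + 1 = -a/2 + 1 = 1 - a/2)
Z(U, C) = -8 + 2*C
(Z(z(-13, 20), 461) - 187348)/(-462627 - 395429) = ((-8 + 2*461) - 187348)/(-462627 - 395429) = ((-8 + 922) - 187348)/(-858056) = (914 - 187348)*(-1/858056) = -186434*(-1/858056) = 93217/429028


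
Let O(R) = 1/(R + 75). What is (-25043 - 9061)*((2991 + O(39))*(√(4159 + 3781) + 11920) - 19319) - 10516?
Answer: -23089656599460/19 - 3876203800*√1985/19 ≈ -1.2243e+12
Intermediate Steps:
O(R) = 1/(75 + R)
(-25043 - 9061)*((2991 + O(39))*(√(4159 + 3781) + 11920) - 19319) - 10516 = (-25043 - 9061)*((2991 + 1/(75 + 39))*(√(4159 + 3781) + 11920) - 19319) - 10516 = -34104*((2991 + 1/114)*(√7940 + 11920) - 19319) - 10516 = -34104*((2991 + 1/114)*(2*√1985 + 11920) - 19319) - 10516 = -34104*(340975*(11920 + 2*√1985)/114 - 19319) - 10516 = -34104*((2032211000/57 + 340975*√1985/57) - 19319) - 10516 = -34104*(2031109817/57 + 340975*√1985/57) - 10516 = (-23089656399656/19 - 3876203800*√1985/19) - 10516 = -23089656599460/19 - 3876203800*√1985/19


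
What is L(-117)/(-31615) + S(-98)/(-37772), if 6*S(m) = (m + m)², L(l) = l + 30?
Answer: -21335801/127945905 ≈ -0.16676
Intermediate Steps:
L(l) = 30 + l
S(m) = 2*m²/3 (S(m) = (m + m)²/6 = (2*m)²/6 = (4*m²)/6 = 2*m²/3)
L(-117)/(-31615) + S(-98)/(-37772) = (30 - 117)/(-31615) + ((⅔)*(-98)²)/(-37772) = -87*(-1/31615) + ((⅔)*9604)*(-1/37772) = 87/31615 + (19208/3)*(-1/37772) = 87/31615 - 686/4047 = -21335801/127945905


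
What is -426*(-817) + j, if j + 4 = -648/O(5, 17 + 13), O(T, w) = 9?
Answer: 347966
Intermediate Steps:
j = -76 (j = -4 - 648/9 = -4 - 648*⅑ = -4 - 72 = -76)
-426*(-817) + j = -426*(-817) - 76 = 348042 - 76 = 347966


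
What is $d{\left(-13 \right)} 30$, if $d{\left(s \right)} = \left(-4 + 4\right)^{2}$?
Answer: $0$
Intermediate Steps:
$d{\left(s \right)} = 0$ ($d{\left(s \right)} = 0^{2} = 0$)
$d{\left(-13 \right)} 30 = 0 \cdot 30 = 0$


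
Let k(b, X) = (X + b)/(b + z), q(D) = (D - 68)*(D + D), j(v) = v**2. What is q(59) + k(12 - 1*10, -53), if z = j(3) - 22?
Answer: -11631/11 ≈ -1057.4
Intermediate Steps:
z = -13 (z = 3**2 - 22 = 9 - 22 = -13)
q(D) = 2*D*(-68 + D) (q(D) = (-68 + D)*(2*D) = 2*D*(-68 + D))
k(b, X) = (X + b)/(-13 + b) (k(b, X) = (X + b)/(b - 13) = (X + b)/(-13 + b))
q(59) + k(12 - 1*10, -53) = 2*59*(-68 + 59) + (-53 + (12 - 1*10))/(-13 + (12 - 1*10)) = 2*59*(-9) + (-53 + (12 - 10))/(-13 + (12 - 10)) = -1062 + (-53 + 2)/(-13 + 2) = -1062 - 51/(-11) = -1062 - 1/11*(-51) = -1062 + 51/11 = -11631/11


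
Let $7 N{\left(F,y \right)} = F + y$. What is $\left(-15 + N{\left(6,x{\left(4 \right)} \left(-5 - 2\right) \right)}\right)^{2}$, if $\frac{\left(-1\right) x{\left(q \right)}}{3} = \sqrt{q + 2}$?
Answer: $\frac{12447}{49} - \frac{594 \sqrt{6}}{7} \approx 46.164$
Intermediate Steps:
$x{\left(q \right)} = - 3 \sqrt{2 + q}$ ($x{\left(q \right)} = - 3 \sqrt{q + 2} = - 3 \sqrt{2 + q}$)
$N{\left(F,y \right)} = \frac{F}{7} + \frac{y}{7}$ ($N{\left(F,y \right)} = \frac{F + y}{7} = \frac{F}{7} + \frac{y}{7}$)
$\left(-15 + N{\left(6,x{\left(4 \right)} \left(-5 - 2\right) \right)}\right)^{2} = \left(-15 + \left(\frac{1}{7} \cdot 6 + \frac{- 3 \sqrt{2 + 4} \left(-5 - 2\right)}{7}\right)\right)^{2} = \left(-15 + \left(\frac{6}{7} + \frac{- 3 \sqrt{6} \left(-7\right)}{7}\right)\right)^{2} = \left(-15 + \left(\frac{6}{7} + \frac{21 \sqrt{6}}{7}\right)\right)^{2} = \left(-15 + \left(\frac{6}{7} + 3 \sqrt{6}\right)\right)^{2} = \left(- \frac{99}{7} + 3 \sqrt{6}\right)^{2}$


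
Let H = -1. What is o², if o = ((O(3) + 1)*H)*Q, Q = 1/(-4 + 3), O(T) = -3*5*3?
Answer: 1936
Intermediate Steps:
O(T) = -45 (O(T) = -15*3 = -45)
Q = -1 (Q = 1/(-1) = -1)
o = -44 (o = ((-45 + 1)*(-1))*(-1) = -44*(-1)*(-1) = 44*(-1) = -44)
o² = (-44)² = 1936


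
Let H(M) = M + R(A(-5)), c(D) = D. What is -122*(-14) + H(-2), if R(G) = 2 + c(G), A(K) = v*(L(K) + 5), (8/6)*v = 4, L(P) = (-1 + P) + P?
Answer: 1690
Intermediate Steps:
L(P) = -1 + 2*P
v = 3 (v = (¾)*4 = 3)
A(K) = 12 + 6*K (A(K) = 3*((-1 + 2*K) + 5) = 3*(4 + 2*K) = 12 + 6*K)
R(G) = 2 + G
H(M) = -16 + M (H(M) = M + (2 + (12 + 6*(-5))) = M + (2 + (12 - 30)) = M + (2 - 18) = M - 16 = -16 + M)
-122*(-14) + H(-2) = -122*(-14) + (-16 - 2) = 1708 - 18 = 1690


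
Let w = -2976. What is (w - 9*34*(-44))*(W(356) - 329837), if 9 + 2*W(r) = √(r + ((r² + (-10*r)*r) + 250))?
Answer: -3459377652 + 5244*I*√1140018 ≈ -3.4594e+9 + 5.5991e+6*I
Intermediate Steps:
W(r) = -9/2 + √(250 + r - 9*r²)/2 (W(r) = -9/2 + √(r + ((r² + (-10*r)*r) + 250))/2 = -9/2 + √(r + ((r² - 10*r²) + 250))/2 = -9/2 + √(r + (-9*r² + 250))/2 = -9/2 + √(r + (250 - 9*r²))/2 = -9/2 + √(250 + r - 9*r²)/2)
(w - 9*34*(-44))*(W(356) - 329837) = (-2976 - 9*34*(-44))*((-9/2 + √(250 + 356 - 9*356²)/2) - 329837) = (-2976 - 306*(-44))*((-9/2 + √(250 + 356 - 9*126736)/2) - 329837) = (-2976 + 13464)*((-9/2 + √(250 + 356 - 1140624)/2) - 329837) = 10488*((-9/2 + √(-1140018)/2) - 329837) = 10488*((-9/2 + (I*√1140018)/2) - 329837) = 10488*((-9/2 + I*√1140018/2) - 329837) = 10488*(-659683/2 + I*√1140018/2) = -3459377652 + 5244*I*√1140018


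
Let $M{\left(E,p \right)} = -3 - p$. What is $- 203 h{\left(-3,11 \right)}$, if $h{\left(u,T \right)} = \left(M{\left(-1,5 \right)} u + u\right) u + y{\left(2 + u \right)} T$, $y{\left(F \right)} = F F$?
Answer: $10556$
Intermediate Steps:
$y{\left(F \right)} = F^{2}$
$h{\left(u,T \right)} = - 7 u^{2} + T \left(2 + u\right)^{2}$ ($h{\left(u,T \right)} = \left(\left(-3 - 5\right) u + u\right) u + \left(2 + u\right)^{2} T = \left(\left(-3 - 5\right) u + u\right) u + T \left(2 + u\right)^{2} = \left(- 8 u + u\right) u + T \left(2 + u\right)^{2} = - 7 u u + T \left(2 + u\right)^{2} = - 7 u^{2} + T \left(2 + u\right)^{2}$)
$- 203 h{\left(-3,11 \right)} = - 203 \left(- 7 \left(-3\right)^{2} + 11 \left(2 - 3\right)^{2}\right) = - 203 \left(\left(-7\right) 9 + 11 \left(-1\right)^{2}\right) = - 203 \left(-63 + 11 \cdot 1\right) = - 203 \left(-63 + 11\right) = \left(-203\right) \left(-52\right) = 10556$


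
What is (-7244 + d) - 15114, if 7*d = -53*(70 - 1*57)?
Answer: -157195/7 ≈ -22456.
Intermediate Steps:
d = -689/7 (d = (-53*(70 - 1*57))/7 = (-53*(70 - 57))/7 = (-53*13)/7 = (⅐)*(-689) = -689/7 ≈ -98.429)
(-7244 + d) - 15114 = (-7244 - 689/7) - 15114 = -51397/7 - 15114 = -157195/7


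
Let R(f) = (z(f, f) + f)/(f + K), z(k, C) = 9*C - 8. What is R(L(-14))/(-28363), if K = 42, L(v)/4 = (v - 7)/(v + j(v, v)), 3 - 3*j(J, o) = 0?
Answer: -368/8934345 ≈ -4.1189e-5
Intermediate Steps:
j(J, o) = 1 (j(J, o) = 1 - ⅓*0 = 1 + 0 = 1)
L(v) = 4*(-7 + v)/(1 + v) (L(v) = 4*((v - 7)/(v + 1)) = 4*((-7 + v)/(1 + v)) = 4*(-7 + v)/(1 + v))
z(k, C) = -8 + 9*C
R(f) = (-8 + 10*f)/(42 + f) (R(f) = ((-8 + 9*f) + f)/(f + 42) = (-8 + 10*f)/(42 + f))
R(L(-14))/(-28363) = (2*(-4 + 5*(4*(-7 - 14)/(1 - 14)))/(42 + 4*(-7 - 14)/(1 - 14)))/(-28363) = (2*(-4 + 5*(4*(-21)/(-13)))/(42 + 4*(-21)/(-13)))*(-1/28363) = (2*(-4 + 5*(4*(-1/13)*(-21)))/(42 + 4*(-1/13)*(-21)))*(-1/28363) = (2*(-4 + 5*(84/13))/(42 + 84/13))*(-1/28363) = (2*(-4 + 420/13)/(630/13))*(-1/28363) = (2*(13/630)*(368/13))*(-1/28363) = (368/315)*(-1/28363) = -368/8934345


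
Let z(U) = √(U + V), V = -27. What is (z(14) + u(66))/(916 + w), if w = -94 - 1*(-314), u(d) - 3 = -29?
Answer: -13/568 + I*√13/1136 ≈ -0.022887 + 0.0031739*I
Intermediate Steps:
u(d) = -26 (u(d) = 3 - 29 = -26)
w = 220 (w = -94 + 314 = 220)
z(U) = √(-27 + U) (z(U) = √(U - 27) = √(-27 + U))
(z(14) + u(66))/(916 + w) = (√(-27 + 14) - 26)/(916 + 220) = (√(-13) - 26)/1136 = (I*√13 - 26)*(1/1136) = (-26 + I*√13)*(1/1136) = -13/568 + I*√13/1136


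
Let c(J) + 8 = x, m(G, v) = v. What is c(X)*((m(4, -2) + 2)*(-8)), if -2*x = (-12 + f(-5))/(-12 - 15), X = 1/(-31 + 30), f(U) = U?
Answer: 0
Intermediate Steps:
X = -1 (X = 1/(-1) = -1)
x = -17/54 (x = -(-12 - 5)/(2*(-12 - 15)) = -(-17)/(2*(-27)) = -(-17)*(-1)/(2*27) = -½*17/27 = -17/54 ≈ -0.31481)
c(J) = -449/54 (c(J) = -8 - 17/54 = -449/54)
c(X)*((m(4, -2) + 2)*(-8)) = -449*(-2 + 2)*(-8)/54 = -0*(-8) = -449/54*0 = 0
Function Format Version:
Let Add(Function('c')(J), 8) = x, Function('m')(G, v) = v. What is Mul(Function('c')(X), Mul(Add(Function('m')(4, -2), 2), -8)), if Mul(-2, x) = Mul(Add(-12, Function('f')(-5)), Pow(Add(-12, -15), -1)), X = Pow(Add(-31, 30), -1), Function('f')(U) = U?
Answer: 0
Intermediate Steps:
X = -1 (X = Pow(-1, -1) = -1)
x = Rational(-17, 54) (x = Mul(Rational(-1, 2), Mul(Add(-12, -5), Pow(Add(-12, -15), -1))) = Mul(Rational(-1, 2), Mul(-17, Pow(-27, -1))) = Mul(Rational(-1, 2), Mul(-17, Rational(-1, 27))) = Mul(Rational(-1, 2), Rational(17, 27)) = Rational(-17, 54) ≈ -0.31481)
Function('c')(J) = Rational(-449, 54) (Function('c')(J) = Add(-8, Rational(-17, 54)) = Rational(-449, 54))
Mul(Function('c')(X), Mul(Add(Function('m')(4, -2), 2), -8)) = Mul(Rational(-449, 54), Mul(Add(-2, 2), -8)) = Mul(Rational(-449, 54), Mul(0, -8)) = Mul(Rational(-449, 54), 0) = 0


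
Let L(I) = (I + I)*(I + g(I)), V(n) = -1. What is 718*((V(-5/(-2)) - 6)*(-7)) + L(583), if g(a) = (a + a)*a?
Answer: 793336108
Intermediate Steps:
g(a) = 2*a² (g(a) = (2*a)*a = 2*a²)
L(I) = 2*I*(I + 2*I²) (L(I) = (I + I)*(I + 2*I²) = (2*I)*(I + 2*I²) = 2*I*(I + 2*I²))
718*((V(-5/(-2)) - 6)*(-7)) + L(583) = 718*((-1 - 6)*(-7)) + 583²*(2 + 4*583) = 718*(-7*(-7)) + 339889*(2 + 2332) = 718*49 + 339889*2334 = 35182 + 793300926 = 793336108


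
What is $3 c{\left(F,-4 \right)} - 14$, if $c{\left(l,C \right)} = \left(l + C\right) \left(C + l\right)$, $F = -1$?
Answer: $61$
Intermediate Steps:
$c{\left(l,C \right)} = \left(C + l\right)^{2}$ ($c{\left(l,C \right)} = \left(C + l\right) \left(C + l\right) = \left(C + l\right)^{2}$)
$3 c{\left(F,-4 \right)} - 14 = 3 \left(-4 - 1\right)^{2} - 14 = 3 \left(-5\right)^{2} - 14 = 3 \cdot 25 - 14 = 75 - 14 = 61$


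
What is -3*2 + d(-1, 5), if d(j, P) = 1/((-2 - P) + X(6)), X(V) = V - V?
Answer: -43/7 ≈ -6.1429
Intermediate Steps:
X(V) = 0
d(j, P) = 1/(-2 - P) (d(j, P) = 1/((-2 - P) + 0) = 1/(-2 - P))
-3*2 + d(-1, 5) = -3*2 - 1/(2 + 5) = -6 - 1/7 = -43/7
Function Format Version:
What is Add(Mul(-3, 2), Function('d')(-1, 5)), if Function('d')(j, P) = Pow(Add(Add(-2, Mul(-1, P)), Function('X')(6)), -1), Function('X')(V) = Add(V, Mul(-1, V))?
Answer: Rational(-43, 7) ≈ -6.1429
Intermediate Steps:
Function('X')(V) = 0
Function('d')(j, P) = Pow(Add(-2, Mul(-1, P)), -1) (Function('d')(j, P) = Pow(Add(Add(-2, Mul(-1, P)), 0), -1) = Pow(Add(-2, Mul(-1, P)), -1))
Add(Mul(-3, 2), Function('d')(-1, 5)) = Add(Mul(-3, 2), Mul(-1, Pow(Add(2, 5), -1))) = Add(-6, Mul(-1, Pow(7, -1))) = Add(-6, Mul(-1, Rational(1, 7))) = Add(-6, Rational(-1, 7)) = Rational(-43, 7)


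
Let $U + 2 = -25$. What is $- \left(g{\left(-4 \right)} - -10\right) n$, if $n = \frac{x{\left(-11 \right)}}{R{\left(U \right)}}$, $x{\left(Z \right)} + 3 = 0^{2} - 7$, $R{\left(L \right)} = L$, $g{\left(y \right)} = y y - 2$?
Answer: $- \frac{80}{9} \approx -8.8889$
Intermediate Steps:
$U = -27$ ($U = -2 - 25 = -27$)
$g{\left(y \right)} = -2 + y^{2}$ ($g{\left(y \right)} = y^{2} - 2 = -2 + y^{2}$)
$x{\left(Z \right)} = -10$ ($x{\left(Z \right)} = -3 + \left(0^{2} - 7\right) = -3 + \left(0 - 7\right) = -3 - 7 = -10$)
$n = \frac{10}{27}$ ($n = - \frac{10}{-27} = \left(-10\right) \left(- \frac{1}{27}\right) = \frac{10}{27} \approx 0.37037$)
$- \left(g{\left(-4 \right)} - -10\right) n = - \frac{\left(\left(-2 + \left(-4\right)^{2}\right) - -10\right) 10}{27} = - \frac{\left(\left(-2 + 16\right) + 10\right) 10}{27} = - \frac{\left(14 + 10\right) 10}{27} = - \frac{24 \cdot 10}{27} = \left(-1\right) \frac{80}{9} = - \frac{80}{9}$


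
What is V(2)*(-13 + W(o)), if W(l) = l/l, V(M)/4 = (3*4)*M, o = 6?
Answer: -1152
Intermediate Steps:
V(M) = 48*M (V(M) = 4*((3*4)*M) = 4*(12*M) = 48*M)
W(l) = 1
V(2)*(-13 + W(o)) = (48*2)*(-13 + 1) = 96*(-12) = -1152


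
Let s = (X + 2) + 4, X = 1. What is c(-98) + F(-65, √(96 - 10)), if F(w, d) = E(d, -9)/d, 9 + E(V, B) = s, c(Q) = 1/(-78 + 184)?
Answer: 1/106 - √86/43 ≈ -0.20623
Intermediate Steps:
c(Q) = 1/106
s = 7 (s = (1 + 2) + 4 = 3 + 4 = 7)
E(V, B) = -2 (E(V, B) = -9 + 7 = -2)
F(w, d) = -2/d
c(-98) + F(-65, √(96 - 10)) = 1/106 - 2/√(96 - 10) = 1/106 - 2*√86/86 = 1/106 - √86/43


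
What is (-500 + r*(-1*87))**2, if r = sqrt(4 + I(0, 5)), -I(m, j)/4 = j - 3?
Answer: 219724 + 174000*I ≈ 2.1972e+5 + 1.74e+5*I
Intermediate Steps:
I(m, j) = 12 - 4*j (I(m, j) = -4*(j - 3) = -4*(-3 + j) = 12 - 4*j)
r = 2*I (r = sqrt(4 + (12 - 4*5)) = sqrt(4 + (12 - 20)) = sqrt(4 - 8) = sqrt(-4) = 2*I ≈ 2.0*I)
(-500 + r*(-1*87))**2 = (-500 + (2*I)*(-1*87))**2 = (-500 + (2*I)*(-87))**2 = (-500 - 174*I)**2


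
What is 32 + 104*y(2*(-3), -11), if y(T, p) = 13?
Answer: 1384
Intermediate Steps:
32 + 104*y(2*(-3), -11) = 32 + 104*13 = 32 + 1352 = 1384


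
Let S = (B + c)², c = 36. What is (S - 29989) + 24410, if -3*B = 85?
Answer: -49682/9 ≈ -5520.2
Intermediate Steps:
B = -85/3 (B = -⅓*85 = -85/3 ≈ -28.333)
S = 529/9 (S = (-85/3 + 36)² = (23/3)² = 529/9 ≈ 58.778)
(S - 29989) + 24410 = (529/9 - 29989) + 24410 = -269372/9 + 24410 = -49682/9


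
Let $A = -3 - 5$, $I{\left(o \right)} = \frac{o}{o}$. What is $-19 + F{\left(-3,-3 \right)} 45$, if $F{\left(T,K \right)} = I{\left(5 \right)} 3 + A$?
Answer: $-244$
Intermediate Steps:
$I{\left(o \right)} = 1$
$A = -8$ ($A = -3 - 5 = -8$)
$F{\left(T,K \right)} = -5$ ($F{\left(T,K \right)} = 1 \cdot 3 - 8 = 3 - 8 = -5$)
$-19 + F{\left(-3,-3 \right)} 45 = -19 - 225 = -244$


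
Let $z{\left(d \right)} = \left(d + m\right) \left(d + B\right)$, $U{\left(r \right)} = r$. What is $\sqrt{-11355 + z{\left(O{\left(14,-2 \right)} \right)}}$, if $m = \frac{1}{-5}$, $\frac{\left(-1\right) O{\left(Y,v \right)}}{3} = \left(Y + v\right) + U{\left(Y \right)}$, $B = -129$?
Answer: $\frac{\sqrt{120810}}{5} \approx 69.516$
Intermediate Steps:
$O{\left(Y,v \right)} = - 6 Y - 3 v$ ($O{\left(Y,v \right)} = - 3 \left(\left(Y + v\right) + Y\right) = - 3 \left(v + 2 Y\right) = - 6 Y - 3 v$)
$m = - \frac{1}{5} \approx -0.2$
$z{\left(d \right)} = \left(-129 + d\right) \left(- \frac{1}{5} + d\right)$ ($z{\left(d \right)} = \left(d - \frac{1}{5}\right) \left(d - 129\right) = \left(- \frac{1}{5} + d\right) \left(-129 + d\right) = \left(-129 + d\right) \left(- \frac{1}{5} + d\right)$)
$\sqrt{-11355 + z{\left(O{\left(14,-2 \right)} \right)}} = \sqrt{-11355 + \left(\frac{129}{5} + \left(\left(-6\right) 14 - -6\right)^{2} - \frac{646 \left(\left(-6\right) 14 - -6\right)}{5}\right)} = \sqrt{-11355 + \left(\frac{129}{5} + \left(-84 + 6\right)^{2} - \frac{646 \left(-84 + 6\right)}{5}\right)} = \sqrt{-11355 + \left(\frac{129}{5} + \left(-78\right)^{2} - - \frac{50388}{5}\right)} = \sqrt{-11355 + \left(\frac{129}{5} + 6084 + \frac{50388}{5}\right)} = \sqrt{-11355 + \frac{80937}{5}} = \sqrt{\frac{24162}{5}} = \frac{\sqrt{120810}}{5}$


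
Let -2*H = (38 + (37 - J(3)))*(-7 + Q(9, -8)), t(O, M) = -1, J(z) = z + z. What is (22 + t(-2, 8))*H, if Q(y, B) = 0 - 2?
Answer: 13041/2 ≈ 6520.5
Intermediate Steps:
Q(y, B) = -2
J(z) = 2*z
H = 621/2 (H = -(38 + (37 - 2*3))*(-7 - 2)/2 = -(38 + (37 - 1*6))*(-9)/2 = -(38 + (37 - 6))*(-9)/2 = -(38 + 31)*(-9)/2 = -69*(-9)/2 = -½*(-621) = 621/2 ≈ 310.50)
(22 + t(-2, 8))*H = (22 - 1)*(621/2) = 21*(621/2) = 13041/2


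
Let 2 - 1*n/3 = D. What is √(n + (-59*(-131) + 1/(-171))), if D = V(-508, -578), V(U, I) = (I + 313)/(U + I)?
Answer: √3292954563254/20634 ≈ 87.945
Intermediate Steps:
V(U, I) = (313 + I)/(I + U)
D = 265/1086 (D = (313 - 578)/(-578 - 508) = -265/(-1086) = -1/1086*(-265) = 265/1086 ≈ 0.24401)
n = 1907/362 (n = 6 - 3*265/1086 = 6 - 265/362 = 1907/362 ≈ 5.2680)
√(n + (-59*(-131) + 1/(-171))) = √(1907/362 + (-59*(-131) + 1/(-171))) = √(1907/362 + (7729 - 1/171)) = √(1907/362 + 1321658/171) = √(478766293/61902) = √3292954563254/20634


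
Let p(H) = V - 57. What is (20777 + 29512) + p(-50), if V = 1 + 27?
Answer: 50260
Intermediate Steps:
V = 28
p(H) = -29 (p(H) = 28 - 57 = -29)
(20777 + 29512) + p(-50) = (20777 + 29512) - 29 = 50289 - 29 = 50260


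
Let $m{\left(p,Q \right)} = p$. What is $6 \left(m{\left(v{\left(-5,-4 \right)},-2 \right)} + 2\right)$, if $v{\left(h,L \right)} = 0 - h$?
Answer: $42$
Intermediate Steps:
$v{\left(h,L \right)} = - h$
$6 \left(m{\left(v{\left(-5,-4 \right)},-2 \right)} + 2\right) = 6 \left(\left(-1\right) \left(-5\right) + 2\right) = 6 \left(5 + 2\right) = 6 \cdot 7 = 42$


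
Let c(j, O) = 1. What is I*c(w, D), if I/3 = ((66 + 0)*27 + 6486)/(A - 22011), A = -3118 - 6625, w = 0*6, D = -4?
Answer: -12402/15877 ≈ -0.78113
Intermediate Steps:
w = 0
A = -9743
I = -12402/15877 (I = 3*(((66 + 0)*27 + 6486)/(-9743 - 22011)) = 3*((66*27 + 6486)/(-31754)) = 3*((1782 + 6486)*(-1/31754)) = 3*(8268*(-1/31754)) = 3*(-4134/15877) = -12402/15877 ≈ -0.78113)
I*c(w, D) = -12402/15877*1 = -12402/15877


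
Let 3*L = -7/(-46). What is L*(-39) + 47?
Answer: 2071/46 ≈ 45.022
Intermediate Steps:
L = 7/138 (L = (-7/(-46))/3 = (-7*(-1/46))/3 = (⅓)*(7/46) = 7/138 ≈ 0.050725)
L*(-39) + 47 = (7/138)*(-39) + 47 = -91/46 + 47 = 2071/46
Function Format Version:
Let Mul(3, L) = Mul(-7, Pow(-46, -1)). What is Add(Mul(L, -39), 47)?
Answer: Rational(2071, 46) ≈ 45.022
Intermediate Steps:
L = Rational(7, 138) (L = Mul(Rational(1, 3), Mul(-7, Pow(-46, -1))) = Mul(Rational(1, 3), Mul(-7, Rational(-1, 46))) = Mul(Rational(1, 3), Rational(7, 46)) = Rational(7, 138) ≈ 0.050725)
Add(Mul(L, -39), 47) = Add(Mul(Rational(7, 138), -39), 47) = Add(Rational(-91, 46), 47) = Rational(2071, 46)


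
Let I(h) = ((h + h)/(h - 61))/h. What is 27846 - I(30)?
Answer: 863228/31 ≈ 27846.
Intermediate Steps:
I(h) = 2/(-61 + h) (I(h) = ((2*h)/(-61 + h))/h = (2*h/(-61 + h))/h = 2/(-61 + h))
27846 - I(30) = 27846 - 2/(-61 + 30) = 27846 - 2/(-31) = 27846 - 2*(-1)/31 = 27846 - 1*(-2/31) = 27846 + 2/31 = 863228/31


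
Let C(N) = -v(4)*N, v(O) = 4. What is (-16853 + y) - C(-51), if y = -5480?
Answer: -22537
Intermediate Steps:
C(N) = -4*N
(-16853 + y) - C(-51) = (-16853 - 5480) - (-4)*(-51) = -22333 - 1*204 = -22333 - 204 = -22537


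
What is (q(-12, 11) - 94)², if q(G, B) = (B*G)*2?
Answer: 128164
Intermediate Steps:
q(G, B) = 2*B*G
(q(-12, 11) - 94)² = (2*11*(-12) - 94)² = (-264 - 94)² = (-358)² = 128164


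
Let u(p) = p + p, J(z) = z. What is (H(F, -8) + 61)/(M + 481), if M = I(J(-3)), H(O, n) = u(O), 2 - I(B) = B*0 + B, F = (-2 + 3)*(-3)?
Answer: 55/486 ≈ 0.11317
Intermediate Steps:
F = -3 (F = 1*(-3) = -3)
u(p) = 2*p
I(B) = 2 - B (I(B) = 2 - (B*0 + B) = 2 - (0 + B) = 2 - B)
H(O, n) = 2*O
M = 5 (M = 2 - 1*(-3) = 2 + 3 = 5)
(H(F, -8) + 61)/(M + 481) = (2*(-3) + 61)/(5 + 481) = (-6 + 61)/486 = 55*(1/486) = 55/486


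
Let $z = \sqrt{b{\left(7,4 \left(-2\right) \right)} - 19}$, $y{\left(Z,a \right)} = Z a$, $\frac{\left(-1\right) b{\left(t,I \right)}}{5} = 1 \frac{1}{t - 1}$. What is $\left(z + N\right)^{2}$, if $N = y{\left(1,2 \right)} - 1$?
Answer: $\frac{\left(6 + i \sqrt{714}\right)^{2}}{36} \approx -18.833 + 8.9069 i$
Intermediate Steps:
$b{\left(t,I \right)} = - \frac{5}{-1 + t}$ ($b{\left(t,I \right)} = - 5 \cdot 1 \frac{1}{t - 1} = - 5 \cdot 1 \frac{1}{-1 + t} = - \frac{5}{-1 + t}$)
$z = \frac{i \sqrt{714}}{6}$ ($z = \sqrt{- \frac{5}{-1 + 7} - 19} = \sqrt{- \frac{5}{6} - 19} = \sqrt{- \frac{119}{6}} = \frac{i \sqrt{714}}{6} \approx 4.4535 i$)
$N = 1$ ($N = 1 \cdot 2 - 1 = 2 - 1 = 1$)
$\left(z + N\right)^{2} = \left(\frac{i \sqrt{714}}{6} + 1\right)^{2} = \left(1 + \frac{i \sqrt{714}}{6}\right)^{2}$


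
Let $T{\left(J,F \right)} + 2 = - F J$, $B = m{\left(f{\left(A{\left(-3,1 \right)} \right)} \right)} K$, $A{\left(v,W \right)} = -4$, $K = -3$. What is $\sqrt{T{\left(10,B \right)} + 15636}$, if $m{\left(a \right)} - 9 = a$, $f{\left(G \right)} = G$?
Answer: $2 \sqrt{3946} \approx 125.63$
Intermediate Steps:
$m{\left(a \right)} = 9 + a$
$B = -15$ ($B = \left(9 - 4\right) \left(-3\right) = 5 \left(-3\right) = -15$)
$T{\left(J,F \right)} = -2 - F J$ ($T{\left(J,F \right)} = -2 + - F J = -2 - F J$)
$\sqrt{T{\left(10,B \right)} + 15636} = \sqrt{\left(-2 - \left(-15\right) 10\right) + 15636} = \sqrt{\left(-2 + 150\right) + 15636} = \sqrt{148 + 15636} = \sqrt{15784} = 2 \sqrt{3946}$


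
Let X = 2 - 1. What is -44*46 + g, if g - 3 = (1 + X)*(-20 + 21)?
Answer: -2019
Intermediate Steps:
X = 1
g = 5 (g = 3 + (1 + 1)*(-20 + 21) = 3 + 2*1 = 3 + 2 = 5)
-44*46 + g = -44*46 + 5 = -2024 + 5 = -2019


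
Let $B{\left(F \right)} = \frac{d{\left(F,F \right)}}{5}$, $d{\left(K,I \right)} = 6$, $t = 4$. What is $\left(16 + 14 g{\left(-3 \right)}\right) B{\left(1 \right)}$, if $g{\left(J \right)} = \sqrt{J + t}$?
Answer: $36$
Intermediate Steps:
$g{\left(J \right)} = \sqrt{4 + J}$ ($g{\left(J \right)} = \sqrt{J + 4} = \sqrt{4 + J}$)
$B{\left(F \right)} = \frac{6}{5}$
$\left(16 + 14 g{\left(-3 \right)}\right) B{\left(1 \right)} = \left(16 + 14 \sqrt{4 - 3}\right) \frac{6}{5} = \left(16 + 14 \sqrt{1}\right) \frac{6}{5} = \left(16 + 14 \cdot 1\right) \frac{6}{5} = \left(16 + 14\right) \frac{6}{5} = 30 \cdot \frac{6}{5} = 36$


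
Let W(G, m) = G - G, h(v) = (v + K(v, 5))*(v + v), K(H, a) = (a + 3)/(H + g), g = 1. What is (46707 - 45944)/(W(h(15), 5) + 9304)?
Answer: 763/9304 ≈ 0.082008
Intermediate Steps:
K(H, a) = (3 + a)/(1 + H) (K(H, a) = (a + 3)/(H + 1) = (3 + a)/(1 + H))
h(v) = 2*v*(v + 8/(1 + v)) (h(v) = (v + (3 + 5)/(1 + v))*(v + v) = (v + 8/(1 + v))*(2*v) = 2*v*(v + 8/(1 + v)))
W(G, m) = 0
(46707 - 45944)/(W(h(15), 5) + 9304) = (46707 - 45944)/(0 + 9304) = 763/9304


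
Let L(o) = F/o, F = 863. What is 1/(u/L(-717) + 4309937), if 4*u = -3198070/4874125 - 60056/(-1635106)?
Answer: 1375572124166350/5928629371085344369907 ≈ 2.3202e-7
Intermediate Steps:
L(o) = 863/o
u = -246823149721/1593942206450 (u = (-3198070/4874125 - 60056/(-1635106))/4 = (-3198070*1/4874125 - 60056*(-1/1635106))/4 = (-639614/974825 + 30028/817553)/4 = (¼)*(-493646299442/796971103225) = -246823149721/1593942206450 ≈ -0.15485)
1/(u/L(-717) + 4309937) = 1/(-246823149721/(1593942206450*(863/(-717))) + 4309937) = 1/(-246823149721/(1593942206450*(863*(-1/717))) + 4309937) = 1/(-246823149721/(1593942206450*(-863/717)) + 4309937) = 1/(-246823149721/1593942206450*(-717/863) + 4309937) = 1/(176972198349957/1375572124166350 + 4309937) = 1/(5928629371085344369907/1375572124166350) = 1375572124166350/5928629371085344369907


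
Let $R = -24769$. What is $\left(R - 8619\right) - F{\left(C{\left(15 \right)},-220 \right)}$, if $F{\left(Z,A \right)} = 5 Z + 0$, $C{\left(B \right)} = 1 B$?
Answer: $-33463$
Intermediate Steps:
$C{\left(B \right)} = B$
$F{\left(Z,A \right)} = 5 Z$
$\left(R - 8619\right) - F{\left(C{\left(15 \right)},-220 \right)} = \left(-24769 - 8619\right) - 5 \cdot 15 = -33388 - 75 = -33463$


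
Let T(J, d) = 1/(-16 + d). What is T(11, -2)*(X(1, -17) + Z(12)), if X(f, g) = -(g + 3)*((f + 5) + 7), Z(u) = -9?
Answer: -173/18 ≈ -9.6111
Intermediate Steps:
X(f, g) = -(3 + g)*(12 + f) (X(f, g) = -(3 + g)*((5 + f) + 7) = -(3 + g)*(12 + f))
T(11, -2)*(X(1, -17) + Z(12)) = ((-36 - 12*(-17) - 3*1 - 1*1*(-17)) - 9)/(-16 - 2) = ((-36 + 204 - 3 + 17) - 9)/(-18) = -(182 - 9)/18 = -1/18*173 = -173/18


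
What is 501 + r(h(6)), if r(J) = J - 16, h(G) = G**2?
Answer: 521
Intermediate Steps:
r(J) = -16 + J
501 + r(h(6)) = 501 + (-16 + 6**2) = 501 + (-16 + 36) = 501 + 20 = 521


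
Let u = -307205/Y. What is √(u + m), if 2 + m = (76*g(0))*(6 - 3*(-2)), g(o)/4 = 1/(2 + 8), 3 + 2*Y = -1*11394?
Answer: 4*√84573603930/56985 ≈ 20.413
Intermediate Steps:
Y = -11397/2 (Y = -3/2 + (-1*11394)/2 = -3/2 + (½)*(-11394) = -3/2 - 5697 = -11397/2 ≈ -5698.5)
g(o) = ⅖ (g(o) = 4/(2 + 8) = 4/10 = 4*(⅒) = ⅖)
u = 614410/11397 (u = -307205/(-11397/2) = -307205*(-2/11397) = 614410/11397 ≈ 53.910)
m = 1814/5 (m = -2 + (76*(⅖))*(6 - 3*(-2)) = -2 + 152*(6 + 6)/5 = -2 + (152/5)*12 = -2 + 1824/5 = 1814/5 ≈ 362.80)
√(u + m) = √(614410/11397 + 1814/5) = √(23746208/56985) = 4*√84573603930/56985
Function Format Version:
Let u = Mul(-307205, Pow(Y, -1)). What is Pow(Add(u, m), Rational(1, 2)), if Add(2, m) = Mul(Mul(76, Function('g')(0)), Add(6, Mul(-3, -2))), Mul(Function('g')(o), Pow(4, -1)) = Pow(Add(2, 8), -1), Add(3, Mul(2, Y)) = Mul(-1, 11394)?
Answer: Mul(Rational(4, 56985), Pow(84573603930, Rational(1, 2))) ≈ 20.413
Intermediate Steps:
Y = Rational(-11397, 2) (Y = Add(Rational(-3, 2), Mul(Rational(1, 2), Mul(-1, 11394))) = Add(Rational(-3, 2), Mul(Rational(1, 2), -11394)) = Add(Rational(-3, 2), -5697) = Rational(-11397, 2) ≈ -5698.5)
Function('g')(o) = Rational(2, 5) (Function('g')(o) = Mul(4, Pow(Add(2, 8), -1)) = Mul(4, Pow(10, -1)) = Mul(4, Rational(1, 10)) = Rational(2, 5))
u = Rational(614410, 11397) (u = Mul(-307205, Pow(Rational(-11397, 2), -1)) = Mul(-307205, Rational(-2, 11397)) = Rational(614410, 11397) ≈ 53.910)
m = Rational(1814, 5) (m = Add(-2, Mul(Mul(76, Rational(2, 5)), Add(6, Mul(-3, -2)))) = Add(-2, Mul(Rational(152, 5), Add(6, 6))) = Add(-2, Mul(Rational(152, 5), 12)) = Add(-2, Rational(1824, 5)) = Rational(1814, 5) ≈ 362.80)
Pow(Add(u, m), Rational(1, 2)) = Pow(Add(Rational(614410, 11397), Rational(1814, 5)), Rational(1, 2)) = Pow(Rational(23746208, 56985), Rational(1, 2)) = Mul(Rational(4, 56985), Pow(84573603930, Rational(1, 2)))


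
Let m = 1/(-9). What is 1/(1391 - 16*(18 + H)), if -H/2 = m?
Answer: 9/9895 ≈ 0.00090955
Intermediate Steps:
m = -⅑ ≈ -0.11111
H = 2/9 (H = -2*(-⅑) = 2/9 ≈ 0.22222)
1/(1391 - 16*(18 + H)) = 1/(1391 - 16*(18 + 2/9)) = 1/(1391 - 16*164/9) = 1/(1391 - 2624/9) = 1/(9895/9) = 9/9895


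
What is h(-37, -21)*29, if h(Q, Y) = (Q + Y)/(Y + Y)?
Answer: 841/21 ≈ 40.048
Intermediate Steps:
h(Q, Y) = (Q + Y)/(2*Y) (h(Q, Y) = (Q + Y)/((2*Y)) = (Q + Y)*(1/(2*Y)) = (Q + Y)/(2*Y))
h(-37, -21)*29 = ((½)*(-37 - 21)/(-21))*29 = ((½)*(-1/21)*(-58))*29 = (29/21)*29 = 841/21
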